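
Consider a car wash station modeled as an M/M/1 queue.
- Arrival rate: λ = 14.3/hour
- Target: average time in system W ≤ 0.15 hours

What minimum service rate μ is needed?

For M/M/1: W = 1/(μ-λ)
Need W ≤ 0.15, so 1/(μ-λ) ≤ 0.15
μ - λ ≥ 1/0.15 = 6.6667
μ ≥ 14.3 + 6.6667 = 20.9667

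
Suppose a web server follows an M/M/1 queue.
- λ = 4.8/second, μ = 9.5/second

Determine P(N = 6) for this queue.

ρ = λ/μ = 4.8/9.5 = 0.505263
P(n) = (1-ρ)ρⁿ
P(6) = (1-0.505263) × 0.505263^6
P(6) = 0.4947 × 0.01664
P(6) = 0.008232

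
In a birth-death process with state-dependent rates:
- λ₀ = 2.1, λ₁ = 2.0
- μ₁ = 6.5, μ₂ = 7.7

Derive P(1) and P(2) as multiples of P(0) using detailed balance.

Balance equations:
State 0: λ₀P₀ = μ₁P₁ → P₁ = (λ₀/μ₁)P₀ = (2.1/6.5)P₀ = 0.3231P₀
State 1: P₂ = (λ₀λ₁)/(μ₁μ₂)P₀ = (2.1×2.0)/(6.5×7.7)P₀ = 0.08392P₀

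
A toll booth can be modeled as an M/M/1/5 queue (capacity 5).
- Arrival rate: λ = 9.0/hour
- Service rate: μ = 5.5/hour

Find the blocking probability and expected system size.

ρ = λ/μ = 9.0/5.5 = 1.63636
P₀ = (1-ρ)/(1-ρ^(K+1)) = (1-1.63636)/(1-1.63636^6) = -0.6364/-18.1988 = 0.03497
P_K = P₀×ρ^K = 0.03497 × 1.63636^5 = 0.03497 × 11.7326 = 0.4103
Blocking probability P_5 = 0.4103 (41.03%)
L = ρ[1 - (K+1)ρ^K + Kρ^(K+1)] / [(1-ρ)(1-ρ^(K+1))]
L = 1.63636 × (1 - 6×11.7326 + 5×19.1988) / ((1 - 1.63636) × (1 - 19.1988)) = 3.7583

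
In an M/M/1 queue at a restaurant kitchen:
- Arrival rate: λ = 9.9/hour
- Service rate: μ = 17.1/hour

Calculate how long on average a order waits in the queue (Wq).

First, compute utilization: ρ = λ/μ = 9.9/17.1 = 0.5789
For M/M/1: Wq = λ/(μ(μ-λ))
Wq = 9.9/(17.1 × (17.1-9.9))
Wq = 9.9/(17.1 × 7.20)
Wq = 0.08041 hours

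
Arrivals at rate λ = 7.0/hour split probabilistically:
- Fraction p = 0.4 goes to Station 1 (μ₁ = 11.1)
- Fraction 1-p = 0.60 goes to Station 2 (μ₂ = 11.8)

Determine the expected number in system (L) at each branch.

Effective rates: λ₁ = 7.0×0.4 = 2.8, λ₂ = 7.0×0.60 = 4.2
Station 1: ρ₁ = 2.8/11.1 = 0.25225, L₁ = ρ₁/(1-ρ₁) = 0.25225/(1-0.25225) = 0.3373
Station 2: ρ₂ = 4.2/11.8 = 0.3559, L₂ = ρ₂/(1-ρ₂) = 0.3559/(1-0.3559) = 0.5526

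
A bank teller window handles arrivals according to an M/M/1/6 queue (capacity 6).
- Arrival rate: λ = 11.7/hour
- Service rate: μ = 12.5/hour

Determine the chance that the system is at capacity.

ρ = λ/μ = 11.7/12.5 = 0.9360
P₀ = (1-ρ)/(1-ρ^(K+1)) = (1-0.9360)/(1-0.9360^7) = 0.06400/0.3706 = 0.1727
P_K = P₀×ρ^K = 0.1727 × 0.9360^6 = 0.1727 × 0.6724 = 0.1161
Blocking probability = 11.61%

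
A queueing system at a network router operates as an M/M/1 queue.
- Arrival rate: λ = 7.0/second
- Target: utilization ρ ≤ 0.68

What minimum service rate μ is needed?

ρ = λ/μ, so μ = λ/ρ
μ ≥ 7.0/0.68 = 10.2941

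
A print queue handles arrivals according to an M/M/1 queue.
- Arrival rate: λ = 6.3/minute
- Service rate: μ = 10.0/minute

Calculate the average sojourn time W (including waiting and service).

First, compute utilization: ρ = λ/μ = 6.3/10.0 = 0.6300
For M/M/1: W = 1/(μ-λ)
W = 1/(10.0-6.3) = 1/3.70
W = 0.2703 minutes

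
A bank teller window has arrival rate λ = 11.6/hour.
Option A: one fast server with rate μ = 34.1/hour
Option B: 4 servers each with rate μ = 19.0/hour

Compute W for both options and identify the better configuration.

Option A: single server μ = 34.1 (M/M/1)
  ρ_A = 11.6/34.1 = 0.3402
  W_A = 1/(μ-λ) = 1/(34.1-11.6) = 1/22.50 = 0.04444

Option B: 4 servers μ = 19.0 (M/M/4)
  ρ_B = λ/(cμ) = 11.6/(4×19.0) = 0.1526
  Offered load a = λ/μ = cρ = 11.6/19.0 = 0.6105
  P₀ = [ Σₙ₌₀^3 aⁿ/n! + a^4/(4!(1-ρ)) ]⁻¹
  Σ = a^0/0! + a^1/1! + a^2/2! + a^3/3! = 1.0000 + 0.6105 + 0.1864 + 0.03793 = 1.8348
  a^4/(4!(1-ρ)) = 0.13894/(24 × 0.84737) = 0.006832
  P₀ = 1/(1.8348 + 0.006832) = 0.5430
  Lq = P₀·a^4·ρ / (4!(1-ρ)²) = 0.54299 × 0.13894 × 0.15263 / (24 × 0.71803) = 0.0006682
  Wq_B = Lq/λ = 0.0006682/11.6 = 0.00005760
  W_B = Wq_B + 1/μ = 0.00005760 + 0.05263 = 0.05269

Since W_A = 0.04444 < W_B = 0.05269, Option A (single fast server) has the shorter time in system.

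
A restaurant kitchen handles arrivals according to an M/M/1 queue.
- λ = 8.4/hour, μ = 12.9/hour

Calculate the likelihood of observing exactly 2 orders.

ρ = λ/μ = 8.4/12.9 = 0.6512
P(n) = (1-ρ)ρⁿ
P(2) = (1-0.6512) × 0.6512^2
P(2) = 0.3488 × 0.4241
P(2) = 0.1479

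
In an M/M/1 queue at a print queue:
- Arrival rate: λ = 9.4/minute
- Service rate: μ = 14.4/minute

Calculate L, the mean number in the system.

ρ = λ/μ = 9.4/14.4 = 0.6528
For M/M/1: L = λ/(μ-λ)
L = 9.4/(14.4-9.4) = 9.4/5.00
L = 1.8800 jobs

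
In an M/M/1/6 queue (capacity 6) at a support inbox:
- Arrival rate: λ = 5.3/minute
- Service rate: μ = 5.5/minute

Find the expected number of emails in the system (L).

ρ = λ/μ = 5.3/5.5 = 0.96364
P₀ = (1-ρ)/(1-ρ^(K+1)) = (1-0.96364)/(1-0.96364^7) = 0.03636/0.2284 = 0.1592
P_K = P₀×ρ^K = 0.1592 × 0.96364^6 = 0.1592 × 0.8007 = 0.1275
L = ρ[1 - (K+1)ρ^K + Kρ^(K+1)] / [(1-ρ)(1-ρ^(K+1))]
L = 0.96364 × (1 - 7×0.8007352 + 6×0.7716205) / ((1 - 0.96364) × (1 - 0.7716205)) = 2.8520 emails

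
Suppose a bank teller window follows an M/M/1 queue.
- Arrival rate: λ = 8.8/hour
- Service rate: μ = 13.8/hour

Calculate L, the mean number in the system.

ρ = λ/μ = 8.8/13.8 = 0.6377
For M/M/1: L = λ/(μ-λ)
L = 8.8/(13.8-8.8) = 8.8/5.00
L = 1.7600 transactions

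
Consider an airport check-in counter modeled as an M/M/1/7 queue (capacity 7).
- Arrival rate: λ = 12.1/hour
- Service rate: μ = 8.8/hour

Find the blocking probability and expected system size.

ρ = λ/μ = 12.1/8.8 = 1.3750
P₀ = (1-ρ)/(1-ρ^(K+1)) = (1-1.3750)/(1-1.3750^8) = -0.3750/-11.7768 = 0.03184
P_K = P₀×ρ^K = 0.03184 × 1.3750^7 = 0.03184 × 9.2922 = 0.2959
Blocking probability P_7 = 0.2959 (29.59%)
L = ρ[1 - (K+1)ρ^K + Kρ^(K+1)] / [(1-ρ)(1-ρ^(K+1))]
L = 1.3750 × (1 - 8×9.292207 + 7×12.77678) / ((1 - 1.3750) × (1 - 12.77678)) = 5.0126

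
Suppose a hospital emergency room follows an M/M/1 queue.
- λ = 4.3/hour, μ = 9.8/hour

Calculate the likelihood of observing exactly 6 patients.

ρ = λ/μ = 4.3/9.8 = 0.43878
P(n) = (1-ρ)ρⁿ
P(6) = (1-0.43878) × 0.43878^6
P(6) = 0.5612 × 0.007136
P(6) = 0.004005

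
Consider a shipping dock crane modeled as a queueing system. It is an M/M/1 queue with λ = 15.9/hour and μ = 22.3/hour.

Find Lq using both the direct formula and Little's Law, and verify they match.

Method 1 (direct): Lq = λ²/(μ(μ-λ)) = 252.81/(22.3 × 6.40) = 1.7714

Method 2 (Little's Law):
W = 1/(μ-λ) = 1/6.40 = 0.15625
Wq = W - 1/μ = 0.15625 - 0.044843 = 0.11141
Lq = λWq = 15.9 × 0.11141 = 1.7714 ✔ (matches Method 1)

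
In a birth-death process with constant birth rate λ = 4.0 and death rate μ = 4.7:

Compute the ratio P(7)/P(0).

For constant rates: P(n)/P(0) = (λ/μ)^n
P(7)/P(0) = (4.0/4.7)^7 = 0.85106^7 = 0.3234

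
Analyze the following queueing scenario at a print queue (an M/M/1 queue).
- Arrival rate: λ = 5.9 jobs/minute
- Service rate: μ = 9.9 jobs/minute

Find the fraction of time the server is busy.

Server utilization: ρ = λ/μ
ρ = 5.9/9.9 = 0.5960
The server is busy 59.60% of the time.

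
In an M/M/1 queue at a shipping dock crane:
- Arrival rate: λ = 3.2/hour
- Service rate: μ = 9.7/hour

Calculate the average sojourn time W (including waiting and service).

First, compute utilization: ρ = λ/μ = 3.2/9.7 = 0.3299
For M/M/1: W = 1/(μ-λ)
W = 1/(9.7-3.2) = 1/6.50
W = 0.1538 hours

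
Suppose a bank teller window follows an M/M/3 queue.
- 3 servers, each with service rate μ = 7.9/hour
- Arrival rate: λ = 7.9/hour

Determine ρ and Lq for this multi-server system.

Traffic intensity: ρ = λ/(cμ) = 7.9/(3×7.9) = 0.3333
Since ρ = 0.3333 < 1, system is stable.
Offered load a = λ/μ = cρ = 7.9/7.9 = 1.0000
P₀ = [ Σₙ₌₀^2 aⁿ/n! + a^3/(3!(1-ρ)) ]⁻¹
Σ = a^0/0! + a^1/1! + a^2/2! = 1.0000 + 1.0000 + 0.5000 = 2.5000
a^3/(3!(1-ρ)) = 1.0000/(6 × 0.6667) = 0.2500
P₀ = 1/(2.5000 + 0.2500) = 0.3636
Lq = P₀·a^3·ρ / (3!(1-ρ)²) = 0.3636 × 1.0000 × 0.3333 / (6 × 0.4444) = 0.04545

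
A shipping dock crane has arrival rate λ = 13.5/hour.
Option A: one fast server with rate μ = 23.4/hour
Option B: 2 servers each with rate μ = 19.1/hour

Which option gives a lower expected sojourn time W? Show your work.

Option A: single server μ = 23.4 (M/M/1)
  ρ_A = 13.5/23.4 = 0.5769
  W_A = 1/(μ-λ) = 1/(23.4-13.5) = 1/9.90 = 0.1010

Option B: 2 servers μ = 19.1 (M/M/2)
  ρ_B = λ/(cμ) = 13.5/(2×19.1) = 0.3534
  Offered load a = λ/μ = cρ = 13.5/19.1 = 0.7068
  P₀ = [ Σₙ₌₀^1 aⁿ/n! + a^2/(2!(1-ρ)) ]⁻¹
  Σ = a^0/0! + a^1/1! = 1.0000 + 0.7068 = 1.7068
  a^2/(2!(1-ρ)) = 0.4996/(2 × 0.6466) = 0.3863
  P₀ = 1/(1.7068 + 0.3863) = 0.4778
  Lq = P₀·a^2·ρ / (2!(1-ρ)²) = 0.4778 × 0.4996 × 0.3534 / (2 × 0.4181) = 0.1009
  Wq_B = Lq/λ = 0.10087/13.5 = 0.007472
  W_B = Wq_B + 1/μ = 0.007472 + 0.05236 = 0.05983

Since W_B = 0.05983 < W_A = 0.1010, Option B (multiple servers) has the shorter time in system.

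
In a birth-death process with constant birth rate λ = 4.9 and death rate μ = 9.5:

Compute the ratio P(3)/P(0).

For constant rates: P(n)/P(0) = (λ/μ)^n
P(3)/P(0) = (4.9/9.5)^3 = 0.5158^3 = 0.1372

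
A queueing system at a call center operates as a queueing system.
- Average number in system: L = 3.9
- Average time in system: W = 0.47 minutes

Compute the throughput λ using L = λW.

Little's Law: L = λW, so λ = L/W
λ = 3.9/0.47 = 8.2979 calls/minute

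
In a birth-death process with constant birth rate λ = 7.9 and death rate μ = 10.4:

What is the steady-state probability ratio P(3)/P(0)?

For constant rates: P(n)/P(0) = (λ/μ)^n
P(3)/P(0) = (7.9/10.4)^3 = 0.7596^3 = 0.4383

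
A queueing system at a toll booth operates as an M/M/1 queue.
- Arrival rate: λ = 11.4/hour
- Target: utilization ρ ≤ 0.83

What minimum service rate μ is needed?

ρ = λ/μ, so μ = λ/ρ
μ ≥ 11.4/0.83 = 13.7349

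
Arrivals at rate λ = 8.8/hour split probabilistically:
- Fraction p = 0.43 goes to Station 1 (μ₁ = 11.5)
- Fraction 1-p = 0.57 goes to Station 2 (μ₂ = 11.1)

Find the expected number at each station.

Effective rates: λ₁ = 8.8×0.43 = 3.784, λ₂ = 8.8×0.57 = 5.016
Station 1: ρ₁ = 3.784/11.5 = 0.32904, L₁ = ρ₁/(1-ρ₁) = 0.32904/(1-0.32904) = 0.4904
Station 2: ρ₂ = 5.016/11.1 = 0.4519, L₂ = ρ₂/(1-ρ₂) = 0.4519/(1-0.4519) = 0.8245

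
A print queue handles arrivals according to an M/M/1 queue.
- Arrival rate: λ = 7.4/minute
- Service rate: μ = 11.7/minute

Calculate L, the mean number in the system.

ρ = λ/μ = 7.4/11.7 = 0.6325
For M/M/1: L = λ/(μ-λ)
L = 7.4/(11.7-7.4) = 7.4/4.30
L = 1.7209 jobs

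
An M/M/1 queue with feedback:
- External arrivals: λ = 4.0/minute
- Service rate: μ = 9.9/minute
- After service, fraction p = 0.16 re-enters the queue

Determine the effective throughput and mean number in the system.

Effective arrival rate: λ_eff = λ/(1-p) = 4.0/(1-0.16) = 4.0/0.84 = 4.7619
ρ = λ_eff/μ = 4.7619/9.9 = 0.4810
L = ρ/(1-ρ) = 0.4810/(1-0.4810) = 0.9268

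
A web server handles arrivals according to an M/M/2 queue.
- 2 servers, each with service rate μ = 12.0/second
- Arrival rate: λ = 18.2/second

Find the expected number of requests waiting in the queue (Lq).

Traffic intensity: ρ = λ/(cμ) = 18.2/(2×12.0) = 0.7583
Since ρ = 0.7583 < 1, system is stable.
Offered load a = λ/μ = cρ = 18.2/12.0 = 1.5167
P₀ = [ Σₙ₌₀^1 aⁿ/n! + a^2/(2!(1-ρ)) ]⁻¹
Σ = a^0/0! + a^1/1! = 1.0000 + 1.5167 = 2.5167
a^2/(2!(1-ρ)) = 2.3003/(2 × 0.24167) = 4.7592
P₀ = 1/(2.5167 + 4.7592) = 0.1374
Lq = P₀·a^2·ρ / (2!(1-ρ)²) = 0.13744 × 2.3003 × 0.75833 / (2 × 0.058403) = 2.0525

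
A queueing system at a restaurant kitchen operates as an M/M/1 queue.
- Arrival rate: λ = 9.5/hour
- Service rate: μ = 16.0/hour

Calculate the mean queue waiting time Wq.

First, compute utilization: ρ = λ/μ = 9.5/16.0 = 0.5938
For M/M/1: Wq = λ/(μ(μ-λ))
Wq = 9.5/(16.0 × (16.0-9.5))
Wq = 9.5/(16.0 × 6.50)
Wq = 0.09135 hours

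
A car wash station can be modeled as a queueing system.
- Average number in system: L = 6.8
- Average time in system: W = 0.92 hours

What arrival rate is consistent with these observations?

Little's Law: L = λW, so λ = L/W
λ = 6.8/0.92 = 7.3913 cars/hour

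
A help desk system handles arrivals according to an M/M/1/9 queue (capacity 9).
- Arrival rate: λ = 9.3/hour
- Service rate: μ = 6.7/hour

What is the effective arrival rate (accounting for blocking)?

ρ = λ/μ = 9.3/6.7 = 1.38806
P₀ = (1-ρ)/(1-ρ^(K+1)) = (1-1.38806)/(1-1.38806^10) = -0.3881/-25.5511 = 0.01519
P_K = P₀×ρ^K = 0.015188 × 1.38806^9 = 0.015188 × 19.1282 = 0.2905
λ_eff = λ(1-P_K) = 9.3 × (1 - 0.290512) = 9.3 × 0.709488 = 6.5982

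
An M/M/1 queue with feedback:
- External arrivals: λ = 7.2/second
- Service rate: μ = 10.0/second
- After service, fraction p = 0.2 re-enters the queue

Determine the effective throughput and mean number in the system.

Effective arrival rate: λ_eff = λ/(1-p) = 7.2/(1-0.2) = 7.2/0.80 = 9.0000
ρ = λ_eff/μ = 9.0000/10.0 = 0.9000
L = ρ/(1-ρ) = 0.9000/(1-0.9000) = 9.0000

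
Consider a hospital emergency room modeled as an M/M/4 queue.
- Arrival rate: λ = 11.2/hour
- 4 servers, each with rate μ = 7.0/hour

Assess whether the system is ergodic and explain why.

Stability requires ρ = λ/(cμ) < 1
ρ = 11.2/(4 × 7.0) = 11.2/28.00 = 0.4000
Since 0.4000 < 1, the system is STABLE.
The servers are busy 40.00% of the time.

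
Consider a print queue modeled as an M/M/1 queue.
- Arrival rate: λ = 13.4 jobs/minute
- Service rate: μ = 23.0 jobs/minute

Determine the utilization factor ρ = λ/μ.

Server utilization: ρ = λ/μ
ρ = 13.4/23.0 = 0.5826
The server is busy 58.26% of the time.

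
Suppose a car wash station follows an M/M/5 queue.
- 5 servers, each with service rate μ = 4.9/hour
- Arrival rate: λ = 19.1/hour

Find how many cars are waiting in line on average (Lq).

Traffic intensity: ρ = λ/(cμ) = 19.1/(5×4.9) = 0.7796
Since ρ = 0.7796 < 1, system is stable.
Offered load a = λ/μ = cρ = 19.1/4.9 = 3.8980
P₀ = [ Σₙ₌₀^4 aⁿ/n! + a^5/(5!(1-ρ)) ]⁻¹
Σ = a^0/0! + a^1/1! + a^2/2! + a^3/3! + a^4/4! = 1.0000 + 3.8980 + 7.5970 + 9.8710 + 9.6192 = 31.9852
a^5/(5!(1-ρ)) = 899.8838/(120 × 0.220408) = 34.0234
P₀ = 1/(31.9852 + 34.0234) = 0.01515
Lq = P₀·a^5·ρ / (5!(1-ρ)²) = 0.0151496 × 899.8838 × 0.779592 / (120 × 0.0485798) = 1.8231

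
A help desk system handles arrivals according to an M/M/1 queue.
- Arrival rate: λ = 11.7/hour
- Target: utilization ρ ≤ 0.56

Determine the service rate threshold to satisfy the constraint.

ρ = λ/μ, so μ = λ/ρ
μ ≥ 11.7/0.56 = 20.8929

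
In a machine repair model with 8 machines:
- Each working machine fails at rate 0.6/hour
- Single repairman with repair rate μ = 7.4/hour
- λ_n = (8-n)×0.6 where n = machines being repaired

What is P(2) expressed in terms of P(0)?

P(2)/P(0) = ∏_{i=0}^{2-1} λ_i/μ_{i+1}
= (8-0)×0.6/7.4 × (8-1)×0.6/7.4
= 0.3682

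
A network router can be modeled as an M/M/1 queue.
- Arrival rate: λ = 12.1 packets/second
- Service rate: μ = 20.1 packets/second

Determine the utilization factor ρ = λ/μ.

Server utilization: ρ = λ/μ
ρ = 12.1/20.1 = 0.6020
The server is busy 60.20% of the time.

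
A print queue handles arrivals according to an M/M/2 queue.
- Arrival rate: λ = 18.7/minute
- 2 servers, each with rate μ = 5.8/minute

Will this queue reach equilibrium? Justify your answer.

Stability requires ρ = λ/(cμ) < 1
ρ = 18.7/(2 × 5.8) = 18.7/11.60 = 1.6121
Since 1.6121 ≥ 1, the system is UNSTABLE.
Need c > λ/μ = 18.7/5.8 = 3.22.
Minimum servers needed: c = 4.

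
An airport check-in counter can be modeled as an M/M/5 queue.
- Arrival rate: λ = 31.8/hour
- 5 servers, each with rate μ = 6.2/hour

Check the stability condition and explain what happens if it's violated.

Stability requires ρ = λ/(cμ) < 1
ρ = 31.8/(5 × 6.2) = 31.8/31.00 = 1.0258
Since 1.0258 ≥ 1, the system is UNSTABLE.
Need c > λ/μ = 31.8/6.2 = 5.13.
Minimum servers needed: c = 6.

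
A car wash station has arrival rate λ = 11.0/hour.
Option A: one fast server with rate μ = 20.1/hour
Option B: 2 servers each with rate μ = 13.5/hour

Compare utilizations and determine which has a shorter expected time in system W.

Option A: single server μ = 20.1 (M/M/1)
  ρ_A = 11.0/20.1 = 0.5473
  W_A = 1/(μ-λ) = 1/(20.1-11.0) = 1/9.10 = 0.1099

Option B: 2 servers μ = 13.5 (M/M/2)
  ρ_B = λ/(cμ) = 11.0/(2×13.5) = 0.4074
  Offered load a = λ/μ = cρ = 11.0/13.5 = 0.8148
  P₀ = [ Σₙ₌₀^1 aⁿ/n! + a^2/(2!(1-ρ)) ]⁻¹
  Σ = a^0/0! + a^1/1! = 1.0000 + 0.8148 = 1.8148
  a^2/(2!(1-ρ)) = 0.6639/(2 × 0.5926) = 0.5602
  P₀ = 1/(1.8148 + 0.5602) = 0.4211
  Lq = P₀·a^2·ρ / (2!(1-ρ)²) = 0.4211 × 0.6639 × 0.4074 / (2 × 0.3512) = 0.1622
  Wq_B = Lq/λ = 0.16216/11.0 = 0.014742
  W_B = Wq_B + 1/μ = 0.014742 + 0.074074 = 0.08882

Since W_B = 0.08882 < W_A = 0.1099, Option B (multiple servers) has the shorter time in system.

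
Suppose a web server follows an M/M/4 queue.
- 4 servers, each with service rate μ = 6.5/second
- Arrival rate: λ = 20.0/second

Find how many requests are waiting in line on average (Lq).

Traffic intensity: ρ = λ/(cμ) = 20.0/(4×6.5) = 0.7692
Since ρ = 0.7692 < 1, system is stable.
Offered load a = λ/μ = cρ = 20.0/6.5 = 3.0769
P₀ = [ Σₙ₌₀^3 aⁿ/n! + a^4/(4!(1-ρ)) ]⁻¹
Σ = a^0/0! + a^1/1! + a^2/2! + a^3/3! = 1.00000 + 3.07692 + 4.73373 + 4.85511 = 13.6658
a^4/(4!(1-ρ)) = 89.6327/(24 × 0.230769) = 16.1837
P₀ = 1/(13.6658 + 16.1837) = 0.03350
Lq = P₀·a^4·ρ / (4!(1-ρ)²) = 0.03350 × 89.6327 × 0.7692 / (24 × 0.05325) = 1.8073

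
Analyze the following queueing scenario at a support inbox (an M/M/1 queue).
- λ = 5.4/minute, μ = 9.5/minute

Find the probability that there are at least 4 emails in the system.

ρ = λ/μ = 5.4/9.5 = 0.5684
P(N ≥ n) = ρⁿ
P(N ≥ 4) = 0.5684^4
P(N ≥ 4) = 0.1044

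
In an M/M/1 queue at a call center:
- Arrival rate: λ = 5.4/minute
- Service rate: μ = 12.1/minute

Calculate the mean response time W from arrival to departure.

First, compute utilization: ρ = λ/μ = 5.4/12.1 = 0.4463
For M/M/1: W = 1/(μ-λ)
W = 1/(12.1-5.4) = 1/6.70
W = 0.1493 minutes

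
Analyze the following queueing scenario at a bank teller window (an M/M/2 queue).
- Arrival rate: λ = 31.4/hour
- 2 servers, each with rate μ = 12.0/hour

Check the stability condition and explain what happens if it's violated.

Stability requires ρ = λ/(cμ) < 1
ρ = 31.4/(2 × 12.0) = 31.4/24.00 = 1.3083
Since 1.3083 ≥ 1, the system is UNSTABLE.
Need c > λ/μ = 31.4/12.0 = 2.62.
Minimum servers needed: c = 3.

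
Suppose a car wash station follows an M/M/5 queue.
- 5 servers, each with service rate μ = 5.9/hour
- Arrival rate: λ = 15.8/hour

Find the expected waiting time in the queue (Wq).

Traffic intensity: ρ = λ/(cμ) = 15.8/(5×5.9) = 0.5356
Since ρ = 0.5356 < 1, system is stable.
Offered load a = λ/μ = cρ = 15.8/5.9 = 2.6780
P₀ = [ Σₙ₌₀^4 aⁿ/n! + a^5/(5!(1-ρ)) ]⁻¹
Σ = a^0/0! + a^1/1! + a^2/2! + a^3/3! + a^4/4! = 1.0000 + 2.6780 + 3.5858 + 3.2008 + 2.1429 = 12.6075
a^5/(5!(1-ρ)) = 137.7290/(120 × 0.46441) = 2.4714
P₀ = 1/(12.6075 + 2.4714) = 0.06632
Lq = P₀·a^5·ρ / (5!(1-ρ)²) = 0.06632 × 137.7290 × 0.5356 / (120 × 0.2157) = 0.1890
Wq = Lq/λ = 0.1890/15.8 = 0.01196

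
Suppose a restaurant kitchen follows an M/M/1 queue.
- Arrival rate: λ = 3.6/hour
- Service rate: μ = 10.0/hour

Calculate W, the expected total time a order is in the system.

First, compute utilization: ρ = λ/μ = 3.6/10.0 = 0.3600
For M/M/1: W = 1/(μ-λ)
W = 1/(10.0-3.6) = 1/6.40
W = 0.1562 hours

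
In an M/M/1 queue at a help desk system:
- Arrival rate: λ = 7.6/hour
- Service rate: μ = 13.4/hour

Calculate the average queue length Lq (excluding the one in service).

ρ = λ/μ = 7.6/13.4 = 0.5672
For M/M/1: Lq = λ²/(μ(μ-λ))
Lq = 57.76/(13.4 × 5.80)
Lq = 0.7432 tickets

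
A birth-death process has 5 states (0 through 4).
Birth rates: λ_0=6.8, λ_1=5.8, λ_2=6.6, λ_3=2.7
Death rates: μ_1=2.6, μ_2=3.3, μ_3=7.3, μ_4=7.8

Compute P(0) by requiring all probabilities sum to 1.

Ratios P(n)/P(0) = (λ₀···λₙ₋₁)/(μ₁···μₙ):
P(1)/P(0) = (6.8)/(2.6) = 2.6154
P(2)/P(0) = (6.8×5.8)/(2.6×3.3) = 4.5967
P(3)/P(0) = (6.8×5.8×6.6)/(2.6×3.3×7.3) = 4.1560
P(4)/P(0) = (6.8×5.8×6.6×2.7)/(2.6×3.3×7.3×7.8) = 1.4386

Normalization: ∑ P(n) = 1
P(0) × (1.0000 + 2.6154 + 4.5967 + 4.1560 + 1.4386) = 1
P(0) × 13.8067 = 1
P(0) = 1/13.8067 = 0.07243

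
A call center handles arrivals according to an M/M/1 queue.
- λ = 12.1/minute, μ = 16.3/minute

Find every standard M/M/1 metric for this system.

Step 1: ρ = λ/μ = 12.1/16.3 = 0.7423
Step 2: L = λ/(μ-λ) = 12.1/4.20 = 2.8810
Step 3: Lq = λ²/(μ(μ-λ)) = 146.41/(16.3×4.20) = 2.1386
Step 4: W = 1/(μ-λ) = 1/4.20 = 0.2381
Step 5: Wq = λ/(μ(μ-λ)) = 12.1/(16.3×4.20) = 0.1767
Step 6: P(0) = 1-ρ = 0.2577
Verify: L = λW = 12.1×0.2381 = 2.8810 ✔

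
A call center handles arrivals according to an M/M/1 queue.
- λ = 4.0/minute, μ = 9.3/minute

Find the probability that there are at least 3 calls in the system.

ρ = λ/μ = 4.0/9.3 = 0.43011
P(N ≥ n) = ρⁿ
P(N ≥ 3) = 0.43011^3
P(N ≥ 3) = 0.07957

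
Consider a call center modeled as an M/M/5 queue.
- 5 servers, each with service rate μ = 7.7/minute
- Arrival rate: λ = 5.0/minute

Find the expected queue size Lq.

Traffic intensity: ρ = λ/(cμ) = 5.0/(5×7.7) = 0.1299
Since ρ = 0.1299 < 1, system is stable.
Offered load a = λ/μ = cρ = 5.0/7.7 = 0.6494
P₀ = [ Σₙ₌₀^4 aⁿ/n! + a^5/(5!(1-ρ)) ]⁻¹
Σ = a^0/0! + a^1/1! + a^2/2! + a^3/3! + a^4/4! = 1.0000 + 0.6494 + 0.2108 + 0.04563 + 0.007408 = 1.9132
a^5/(5!(1-ρ)) = 0.1155/(120 × 0.8701) = 0.001106
P₀ = 1/(1.9132 + 0.001106) = 0.5224
Lq = P₀·a^5·ρ / (5!(1-ρ)²) = 0.52238 × 0.11545 × 0.12987 / (120 × 0.75713) = 0.00008621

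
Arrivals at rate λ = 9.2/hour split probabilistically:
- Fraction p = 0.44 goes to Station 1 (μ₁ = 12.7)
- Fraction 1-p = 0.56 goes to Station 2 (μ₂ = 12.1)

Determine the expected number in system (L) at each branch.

Effective rates: λ₁ = 9.2×0.44 = 4.048, λ₂ = 9.2×0.56 = 5.152
Station 1: ρ₁ = 4.048/12.7 = 0.31874, L₁ = ρ₁/(1-ρ₁) = 0.31874/(1-0.31874) = 0.4679
Station 2: ρ₂ = 5.152/12.1 = 0.42579, L₂ = ρ₂/(1-ρ₂) = 0.42579/(1-0.42579) = 0.7415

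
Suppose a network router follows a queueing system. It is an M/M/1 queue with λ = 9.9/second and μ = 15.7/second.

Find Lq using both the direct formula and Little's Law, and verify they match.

Method 1 (direct): Lq = λ²/(μ(μ-λ)) = 98.01/(15.7 × 5.80) = 1.0763

Method 2 (Little's Law):
W = 1/(μ-λ) = 1/5.80 = 0.17241
Wq = W - 1/μ = 0.17241 - 0.063694 = 0.10872
Lq = λWq = 9.9 × 0.10872 = 1.0763 ✔ (matches Method 1)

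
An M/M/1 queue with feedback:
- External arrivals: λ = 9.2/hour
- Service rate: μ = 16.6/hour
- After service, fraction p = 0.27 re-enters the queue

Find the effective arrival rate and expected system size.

Effective arrival rate: λ_eff = λ/(1-p) = 9.2/(1-0.27) = 9.2/0.73 = 12.6027
ρ = λ_eff/μ = 12.6027/16.6 = 0.7592
L = ρ/(1-ρ) = 0.7592/(1-0.7592) = 3.1528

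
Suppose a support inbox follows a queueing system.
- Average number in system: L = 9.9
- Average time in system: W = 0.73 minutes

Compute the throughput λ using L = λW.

Little's Law: L = λW, so λ = L/W
λ = 9.9/0.73 = 13.5616 emails/minute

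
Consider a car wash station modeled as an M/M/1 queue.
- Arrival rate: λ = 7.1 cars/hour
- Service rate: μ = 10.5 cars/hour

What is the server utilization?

Server utilization: ρ = λ/μ
ρ = 7.1/10.5 = 0.6762
The server is busy 67.62% of the time.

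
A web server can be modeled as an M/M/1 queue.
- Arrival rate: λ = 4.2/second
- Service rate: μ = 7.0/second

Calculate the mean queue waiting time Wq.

First, compute utilization: ρ = λ/μ = 4.2/7.0 = 0.6000
For M/M/1: Wq = λ/(μ(μ-λ))
Wq = 4.2/(7.0 × (7.0-4.2))
Wq = 4.2/(7.0 × 2.80)
Wq = 0.2143 seconds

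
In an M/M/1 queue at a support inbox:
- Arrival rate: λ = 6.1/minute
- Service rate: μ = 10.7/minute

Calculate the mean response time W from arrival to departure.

First, compute utilization: ρ = λ/μ = 6.1/10.7 = 0.5701
For M/M/1: W = 1/(μ-λ)
W = 1/(10.7-6.1) = 1/4.60
W = 0.2174 minutes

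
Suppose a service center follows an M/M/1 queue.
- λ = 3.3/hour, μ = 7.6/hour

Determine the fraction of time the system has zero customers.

ρ = λ/μ = 3.3/7.6 = 0.4342
P(0) = 1 - ρ = 1 - 0.4342 = 0.5658
The server is idle 56.58% of the time.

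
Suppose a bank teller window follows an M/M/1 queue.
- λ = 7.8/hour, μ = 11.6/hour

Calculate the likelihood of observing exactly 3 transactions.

ρ = λ/μ = 7.8/11.6 = 0.6724
P(n) = (1-ρ)ρⁿ
P(3) = (1-0.6724) × 0.6724^3
P(3) = 0.3276 × 0.3040
P(3) = 0.09959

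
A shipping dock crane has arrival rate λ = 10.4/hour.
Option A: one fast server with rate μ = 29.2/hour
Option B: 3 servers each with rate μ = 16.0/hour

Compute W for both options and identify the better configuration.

Option A: single server μ = 29.2 (M/M/1)
  ρ_A = 10.4/29.2 = 0.3562
  W_A = 1/(μ-λ) = 1/(29.2-10.4) = 1/18.80 = 0.05319

Option B: 3 servers μ = 16.0 (M/M/3)
  ρ_B = λ/(cμ) = 10.4/(3×16.0) = 0.2167
  Offered load a = λ/μ = cρ = 10.4/16.0 = 0.6500
  P₀ = [ Σₙ₌₀^2 aⁿ/n! + a^3/(3!(1-ρ)) ]⁻¹
  Σ = a^0/0! + a^1/1! + a^2/2! = 1.0000 + 0.6500 + 0.2113 = 1.8613
  a^3/(3!(1-ρ)) = 0.2746/(6 × 0.7833) = 0.05843
  P₀ = 1/(1.8613 + 0.05843) = 0.5209
  Lq = P₀·a^3·ρ / (3!(1-ρ)²) = 0.5209 × 0.2746 × 0.2167 / (6 × 0.6136) = 0.008419
  Wq_B = Lq/λ = 0.008419/10.4 = 0.0008095
  W_B = Wq_B + 1/μ = 0.0008095 + 0.06250 = 0.06331

Since W_A = 0.05319 < W_B = 0.06331, Option A (single fast server) has the shorter time in system.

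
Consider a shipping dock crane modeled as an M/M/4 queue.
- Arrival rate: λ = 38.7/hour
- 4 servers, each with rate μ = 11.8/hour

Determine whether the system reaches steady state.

Stability requires ρ = λ/(cμ) < 1
ρ = 38.7/(4 × 11.8) = 38.7/47.20 = 0.8199
Since 0.8199 < 1, the system is STABLE.
The servers are busy 81.99% of the time.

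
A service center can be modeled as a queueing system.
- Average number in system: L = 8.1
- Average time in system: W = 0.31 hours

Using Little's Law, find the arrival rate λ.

Little's Law: L = λW, so λ = L/W
λ = 8.1/0.31 = 26.1290 customers/hour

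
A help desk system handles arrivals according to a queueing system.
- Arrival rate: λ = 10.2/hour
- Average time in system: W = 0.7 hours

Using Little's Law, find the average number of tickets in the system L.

Little's Law: L = λW
L = 10.2 × 0.7 = 7.1400 tickets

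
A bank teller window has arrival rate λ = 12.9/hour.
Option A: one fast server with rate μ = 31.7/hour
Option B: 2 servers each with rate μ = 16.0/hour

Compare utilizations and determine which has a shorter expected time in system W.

Option A: single server μ = 31.7 (M/M/1)
  ρ_A = 12.9/31.7 = 0.4069
  W_A = 1/(μ-λ) = 1/(31.7-12.9) = 1/18.80 = 0.05319

Option B: 2 servers μ = 16.0 (M/M/2)
  ρ_B = λ/(cμ) = 12.9/(2×16.0) = 0.4031
  Offered load a = λ/μ = cρ = 12.9/16.0 = 0.8063
  P₀ = [ Σₙ₌₀^1 aⁿ/n! + a^2/(2!(1-ρ)) ]⁻¹
  Σ = a^0/0! + a^1/1! = 1.0000 + 0.80625 = 1.8062
  a^2/(2!(1-ρ)) = 0.6500/(2 × 0.5969) = 0.5445
  P₀ = 1/(1.8062 + 0.5445) = 0.4254
  Lq = P₀·a^2·ρ / (2!(1-ρ)²) = 0.4254 × 0.6500 × 0.4031 / (2 × 0.3563) = 0.1564
  Wq_B = Lq/λ = 0.15645/12.9 = 0.01213
  W_B = Wq_B + 1/μ = 0.01213 + 0.06250 = 0.07463

Since W_A = 0.05319 < W_B = 0.07463, Option A (single fast server) has the shorter time in system.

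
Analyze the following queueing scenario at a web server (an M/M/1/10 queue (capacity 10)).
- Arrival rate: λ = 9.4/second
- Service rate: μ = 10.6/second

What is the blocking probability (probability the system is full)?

ρ = λ/μ = 9.4/10.6 = 0.88679
P₀ = (1-ρ)/(1-ρ^(K+1)) = (1-0.88679)/(1-0.88679^11) = 0.1132/0.7333 = 0.1544
P_K = P₀×ρ^K = 0.15439 × 0.88679^10 = 0.15439 × 0.30075 = 0.04643
Blocking probability = 4.64%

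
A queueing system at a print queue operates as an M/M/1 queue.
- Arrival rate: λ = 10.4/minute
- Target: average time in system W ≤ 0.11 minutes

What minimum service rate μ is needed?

For M/M/1: W = 1/(μ-λ)
Need W ≤ 0.11, so 1/(μ-λ) ≤ 0.11
μ - λ ≥ 1/0.11 = 9.0909
μ ≥ 10.4 + 9.0909 = 19.4909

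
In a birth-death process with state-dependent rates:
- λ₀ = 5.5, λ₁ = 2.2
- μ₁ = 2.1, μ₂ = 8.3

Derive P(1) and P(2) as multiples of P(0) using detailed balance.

Balance equations:
State 0: λ₀P₀ = μ₁P₁ → P₁ = (λ₀/μ₁)P₀ = (5.5/2.1)P₀ = 2.6190P₀
State 1: P₂ = (λ₀λ₁)/(μ₁μ₂)P₀ = (5.5×2.2)/(2.1×8.3)P₀ = 0.6942P₀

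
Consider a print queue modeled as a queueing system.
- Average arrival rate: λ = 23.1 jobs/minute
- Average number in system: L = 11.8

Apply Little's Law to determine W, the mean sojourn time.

Little's Law: L = λW, so W = L/λ
W = 11.8/23.1 = 0.5108 minutes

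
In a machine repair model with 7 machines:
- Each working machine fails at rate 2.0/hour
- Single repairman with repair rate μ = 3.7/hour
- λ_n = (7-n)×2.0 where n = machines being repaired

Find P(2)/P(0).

P(2)/P(0) = ∏_{i=0}^{2-1} λ_i/μ_{i+1}
= (7-0)×2.0/3.7 × (7-1)×2.0/3.7
= 12.2717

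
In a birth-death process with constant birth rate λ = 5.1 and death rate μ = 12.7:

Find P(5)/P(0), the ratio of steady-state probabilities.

For constant rates: P(n)/P(0) = (λ/μ)^n
P(5)/P(0) = (5.1/12.7)^5 = 0.40157^5 = 0.01044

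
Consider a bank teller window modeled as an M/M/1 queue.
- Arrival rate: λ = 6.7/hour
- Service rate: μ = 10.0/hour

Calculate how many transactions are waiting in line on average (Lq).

ρ = λ/μ = 6.7/10.0 = 0.6700
For M/M/1: Lq = λ²/(μ(μ-λ))
Lq = 44.89/(10.0 × 3.30)
Lq = 1.3603 transactions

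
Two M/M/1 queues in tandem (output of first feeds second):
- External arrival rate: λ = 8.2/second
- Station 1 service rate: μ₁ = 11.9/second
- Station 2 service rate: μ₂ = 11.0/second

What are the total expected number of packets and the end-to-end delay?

By Jackson's theorem, each station behaves as independent M/M/1.
Station 1: ρ₁ = 8.2/11.9 = 0.6891, L₁ = ρ₁/(1-ρ₁) = λ/(μ₁-λ) = 8.2/3.70 = 2.2162
Station 2: ρ₂ = 8.2/11.0 = 0.7455, L₂ = ρ₂/(1-ρ₂) = λ/(μ₂-λ) = 8.2/2.80 = 2.9286
Total: L = L₁ + L₂ = 2.2162 + 2.9286 = 5.1448
W = L/λ = 5.1448/8.2 = 0.6274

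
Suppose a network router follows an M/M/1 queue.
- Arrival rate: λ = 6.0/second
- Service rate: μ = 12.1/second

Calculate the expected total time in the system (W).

First, compute utilization: ρ = λ/μ = 6.0/12.1 = 0.4959
For M/M/1: W = 1/(μ-λ)
W = 1/(12.1-6.0) = 1/6.10
W = 0.1639 seconds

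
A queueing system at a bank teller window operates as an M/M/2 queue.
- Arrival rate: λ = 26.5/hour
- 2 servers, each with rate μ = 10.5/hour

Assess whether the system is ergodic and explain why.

Stability requires ρ = λ/(cμ) < 1
ρ = 26.5/(2 × 10.5) = 26.5/21.00 = 1.2619
Since 1.2619 ≥ 1, the system is UNSTABLE.
Need c > λ/μ = 26.5/10.5 = 2.52.
Minimum servers needed: c = 3.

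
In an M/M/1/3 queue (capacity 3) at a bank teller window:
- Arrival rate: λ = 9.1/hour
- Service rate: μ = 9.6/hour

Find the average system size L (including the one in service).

ρ = λ/μ = 9.1/9.6 = 0.9479
P₀ = (1-ρ)/(1-ρ^(K+1)) = (1-0.9479)/(1-0.9479^4) = 0.05210/0.1927 = 0.2704
P_K = P₀×ρ^K = 0.2704 × 0.9479^3 = 0.2704 × 0.8517 = 0.2303
L = ρ[1 - (K+1)ρ^K + Kρ^(K+1)] / [(1-ρ)(1-ρ^(K+1))]
L = 0.9479 × (1 - 4×0.8517018 + 3×0.8073281) / ((1 - 0.9479) × (1 - 0.8073281)) = 1.4332 transactions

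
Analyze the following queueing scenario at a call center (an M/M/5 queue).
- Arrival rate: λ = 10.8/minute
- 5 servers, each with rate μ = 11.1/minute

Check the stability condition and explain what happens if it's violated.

Stability requires ρ = λ/(cμ) < 1
ρ = 10.8/(5 × 11.1) = 10.8/55.50 = 0.1946
Since 0.1946 < 1, the system is STABLE.
The servers are busy 19.46% of the time.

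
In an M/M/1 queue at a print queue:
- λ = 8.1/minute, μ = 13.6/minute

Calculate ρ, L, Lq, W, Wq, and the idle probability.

Step 1: ρ = λ/μ = 8.1/13.6 = 0.5956
Step 2: L = λ/(μ-λ) = 8.1/5.50 = 1.4727
Step 3: Lq = λ²/(μ(μ-λ)) = 65.61/(13.6×5.50) = 0.8771
Step 4: W = 1/(μ-λ) = 1/5.50 = 0.18182
Step 5: Wq = λ/(μ(μ-λ)) = 8.1/(13.6×5.50) = 0.1083
Step 6: P(0) = 1-ρ = 0.4044
Verify: L = λW = 8.1×0.18182 = 1.4727 ✔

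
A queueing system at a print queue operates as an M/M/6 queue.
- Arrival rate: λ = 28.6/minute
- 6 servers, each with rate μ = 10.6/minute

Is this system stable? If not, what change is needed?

Stability requires ρ = λ/(cμ) < 1
ρ = 28.6/(6 × 10.6) = 28.6/63.60 = 0.4497
Since 0.4497 < 1, the system is STABLE.
The servers are busy 44.97% of the time.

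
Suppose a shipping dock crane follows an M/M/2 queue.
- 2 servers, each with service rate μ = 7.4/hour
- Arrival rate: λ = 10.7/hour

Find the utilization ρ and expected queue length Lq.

Traffic intensity: ρ = λ/(cμ) = 10.7/(2×7.4) = 0.7230
Since ρ = 0.7230 < 1, system is stable.
Offered load a = λ/μ = cρ = 10.7/7.4 = 1.4459
P₀ = [ Σₙ₌₀^1 aⁿ/n! + a^2/(2!(1-ρ)) ]⁻¹
Σ = a^0/0! + a^1/1! = 1.0000 + 1.4459 = 2.4459
a^2/(2!(1-ρ)) = 2.0908/(2 × 0.27703) = 3.7736
P₀ = 1/(2.4459 + 3.7736) = 0.1608
Lq = P₀·a^2·ρ / (2!(1-ρ)²) = 0.16078 × 2.0908 × 0.72297 / (2 × 0.076744) = 1.5834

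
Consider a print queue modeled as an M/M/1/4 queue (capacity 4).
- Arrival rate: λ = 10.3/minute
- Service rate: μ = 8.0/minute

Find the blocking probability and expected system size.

ρ = λ/μ = 10.3/8.0 = 1.2875
P₀ = (1-ρ)/(1-ρ^(K+1)) = (1-1.2875)/(1-1.2875^5) = -0.2875/-2.5378 = 0.1133
P_K = P₀×ρ^K = 0.1133 × 1.2875^4 = 0.1133 × 2.7478 = 0.3113
Blocking probability P_4 = 0.3113 (31.13%)
L = ρ[1 - (K+1)ρ^K + Kρ^(K+1)] / [(1-ρ)(1-ρ^(K+1))]
L = 1.2875 × (1 - 5×2.74782 + 4×3.53782) / ((1 - 1.2875) × (1 - 3.53782)) = 2.4919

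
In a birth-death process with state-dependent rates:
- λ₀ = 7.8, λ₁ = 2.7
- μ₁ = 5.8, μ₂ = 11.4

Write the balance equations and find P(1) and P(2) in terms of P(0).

Balance equations:
State 0: λ₀P₀ = μ₁P₁ → P₁ = (λ₀/μ₁)P₀ = (7.8/5.8)P₀ = 1.3448P₀
State 1: P₂ = (λ₀λ₁)/(μ₁μ₂)P₀ = (7.8×2.7)/(5.8×11.4)P₀ = 0.3185P₀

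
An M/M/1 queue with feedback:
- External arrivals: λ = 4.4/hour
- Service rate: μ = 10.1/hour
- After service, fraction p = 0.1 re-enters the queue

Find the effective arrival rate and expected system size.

Effective arrival rate: λ_eff = λ/(1-p) = 4.4/(1-0.1) = 4.4/0.90 = 4.8889
ρ = λ_eff/μ = 4.8889/10.1 = 0.48405
L = ρ/(1-ρ) = 0.48405/(1-0.48405) = 0.9382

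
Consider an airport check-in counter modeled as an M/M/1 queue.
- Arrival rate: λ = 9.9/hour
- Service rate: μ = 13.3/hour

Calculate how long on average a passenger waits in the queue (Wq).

First, compute utilization: ρ = λ/μ = 9.9/13.3 = 0.7444
For M/M/1: Wq = λ/(μ(μ-λ))
Wq = 9.9/(13.3 × (13.3-9.9))
Wq = 9.9/(13.3 × 3.40)
Wq = 0.2189 hours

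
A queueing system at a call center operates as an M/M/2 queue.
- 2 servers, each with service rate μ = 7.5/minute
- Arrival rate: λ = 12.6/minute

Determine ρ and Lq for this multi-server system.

Traffic intensity: ρ = λ/(cμ) = 12.6/(2×7.5) = 0.8400
Since ρ = 0.8400 < 1, system is stable.
Offered load a = λ/μ = cρ = 12.6/7.5 = 1.6800
P₀ = [ Σₙ₌₀^1 aⁿ/n! + a^2/(2!(1-ρ)) ]⁻¹
Σ = a^0/0! + a^1/1! = 1.0000 + 1.6800 = 2.6800
a^2/(2!(1-ρ)) = 2.8224/(2 × 0.1600) = 8.8200
P₀ = 1/(2.6800 + 8.8200) = 0.08696
Lq = P₀·a^2·ρ / (2!(1-ρ)²) = 0.086957 × 2.8224 × 0.84000 / (2 × 0.025600) = 4.0265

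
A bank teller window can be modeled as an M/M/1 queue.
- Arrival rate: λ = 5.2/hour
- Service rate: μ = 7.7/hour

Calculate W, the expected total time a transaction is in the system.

First, compute utilization: ρ = λ/μ = 5.2/7.7 = 0.6753
For M/M/1: W = 1/(μ-λ)
W = 1/(7.7-5.2) = 1/2.50
W = 0.4000 hours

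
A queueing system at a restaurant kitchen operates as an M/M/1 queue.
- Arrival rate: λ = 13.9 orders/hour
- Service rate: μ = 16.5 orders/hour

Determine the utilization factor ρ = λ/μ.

Server utilization: ρ = λ/μ
ρ = 13.9/16.5 = 0.8424
The server is busy 84.24% of the time.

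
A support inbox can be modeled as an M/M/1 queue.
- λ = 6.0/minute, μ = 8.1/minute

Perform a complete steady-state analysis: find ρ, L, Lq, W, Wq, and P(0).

Step 1: ρ = λ/μ = 6.0/8.1 = 0.7407
Step 2: L = λ/(μ-λ) = 6.0/2.10 = 2.8571
Step 3: Lq = λ²/(μ(μ-λ)) = 36.00/(8.1×2.10) = 2.1164
Step 4: W = 1/(μ-λ) = 1/2.10 = 0.47619
Step 5: Wq = λ/(μ(μ-λ)) = 6.0/(8.1×2.10) = 0.3527
Step 6: P(0) = 1-ρ = 0.2593
Verify: L = λW = 6.0×0.47619 = 2.8571 ✔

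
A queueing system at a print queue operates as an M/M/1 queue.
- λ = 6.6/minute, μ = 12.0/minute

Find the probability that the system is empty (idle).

ρ = λ/μ = 6.6/12.0 = 0.5500
P(0) = 1 - ρ = 1 - 0.5500 = 0.4500
The server is idle 45.00% of the time.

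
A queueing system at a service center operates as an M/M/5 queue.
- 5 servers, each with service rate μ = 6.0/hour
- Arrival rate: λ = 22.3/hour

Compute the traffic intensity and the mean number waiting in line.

Traffic intensity: ρ = λ/(cμ) = 22.3/(5×6.0) = 0.7433
Since ρ = 0.7433 < 1, system is stable.
Offered load a = λ/μ = cρ = 22.3/6.0 = 3.7167
P₀ = [ Σₙ₌₀^4 aⁿ/n! + a^5/(5!(1-ρ)) ]⁻¹
Σ = a^0/0! + a^1/1! + a^2/2! + a^3/3! + a^4/4! = 1.00000 + 3.71667 + 6.90681 + 8.55676 + 7.95066 = 28.1309
a^5/(5!(1-ρ)) = 709.1989/(120 × 0.256667) = 23.0259
P₀ = 1/(28.1309 + 23.0259) = 0.01955
Lq = P₀·a^5·ρ / (5!(1-ρ)²) = 0.01955 × 709.1989 × 0.7433 / (120 × 0.06588) = 1.3036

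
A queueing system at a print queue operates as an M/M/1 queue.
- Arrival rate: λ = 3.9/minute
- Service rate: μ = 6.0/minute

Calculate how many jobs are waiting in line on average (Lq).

ρ = λ/μ = 3.9/6.0 = 0.6500
For M/M/1: Lq = λ²/(μ(μ-λ))
Lq = 15.21/(6.0 × 2.10)
Lq = 1.2071 jobs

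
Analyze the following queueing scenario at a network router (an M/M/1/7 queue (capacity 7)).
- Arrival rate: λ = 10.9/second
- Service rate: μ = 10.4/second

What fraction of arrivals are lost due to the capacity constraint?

ρ = λ/μ = 10.9/10.4 = 1.048077
P₀ = (1-ρ)/(1-ρ^(K+1)) = (1-1.048077)/(1-1.048077^8) = -0.048077/-0.45595 = 0.1054
P_K = P₀×ρ^K = 0.10544 × 1.048077^7 = 0.10544 × 1.3892 = 0.1465
Blocking probability = 14.65%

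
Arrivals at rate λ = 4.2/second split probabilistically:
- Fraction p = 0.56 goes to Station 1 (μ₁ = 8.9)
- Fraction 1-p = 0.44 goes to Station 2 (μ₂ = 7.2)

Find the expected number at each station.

Effective rates: λ₁ = 4.2×0.56 = 2.352, λ₂ = 4.2×0.44 = 1.848
Station 1: ρ₁ = 2.352/8.9 = 0.2643, L₁ = ρ₁/(1-ρ₁) = 0.2643/(1-0.2643) = 0.3592
Station 2: ρ₂ = 1.848/7.2 = 0.25667, L₂ = ρ₂/(1-ρ₂) = 0.25667/(1-0.25667) = 0.3453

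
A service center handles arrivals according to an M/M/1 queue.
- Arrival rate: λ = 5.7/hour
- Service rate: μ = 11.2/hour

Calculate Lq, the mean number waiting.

ρ = λ/μ = 5.7/11.2 = 0.5089
For M/M/1: Lq = λ²/(μ(μ-λ))
Lq = 32.49/(11.2 × 5.50)
Lq = 0.5274 customers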